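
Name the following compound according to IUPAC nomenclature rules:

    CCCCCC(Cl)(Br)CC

3-bromo-3-chlorooctane

The longest continuous carbon chain has 8 atoms, so the parent hydride is octane.
The numbering direction is chosen so that the substituent locant set {3,3} is lower than {6,6} at the first point of difference.
That gives a bromo group at C-3; a chloro group at C-3.
Prefixes are listed alphabetically: bromo, chloro.
Putting it together: 3-bromo-3-chlorooctane.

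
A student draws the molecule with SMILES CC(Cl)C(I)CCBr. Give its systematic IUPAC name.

1-bromo-4-chloro-3-iodopentane

The longest continuous carbon chain has 5 atoms, so the parent hydride is pentane.
The numbering direction is chosen so that the substituent locant set {1,3,4} is lower than {2,3,5} at the first point of difference.
That gives a bromo group at C-1; a chloro group at C-4; an iodo group at C-3.
The substituents are ordered alphabetically, ignoring any di-/tri- multipliers.
Putting it together: 1-bromo-4-chloro-3-iodopentane.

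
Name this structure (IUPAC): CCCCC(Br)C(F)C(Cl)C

The longest continuous carbon chain has 8 atoms, so the parent hydride is octane.
Choose the numbering such that the substituent locant set {2,3,4} is lower than {5,6,7} at the first point of difference.
That gives a bromo group at C-4; a chloro group at C-2; a fluoro group at C-3.
Prefixes are listed alphabetically: bromo, chloro, fluoro.
Putting it together: 4-bromo-2-chloro-3-fluorooctane.

4-bromo-2-chloro-3-fluorooctane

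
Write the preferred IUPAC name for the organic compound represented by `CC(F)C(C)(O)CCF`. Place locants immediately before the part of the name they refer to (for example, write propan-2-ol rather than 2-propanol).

1,4-difluoro-3-methylpentan-3-ol

The longest chain bearing the –OH group is 5 carbons long (pentane).
The highest-priority functional group is an alcohol (–OH), so the name ends in -ol.
Choose the numbering such that the substituent locant set {1,3,4} is lower than {2,3,5} at the first point of difference.
That gives the hydroxyl at C-3; fluoro groups at C-1 and C-4; a methyl group at C-3.
Prefixes are listed alphabetically: fluoro, methyl.
Assembling the pieces gives 1,4-difluoro-3-methylpentan-3-ol.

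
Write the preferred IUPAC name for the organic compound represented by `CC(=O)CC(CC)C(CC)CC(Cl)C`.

Counting along the main chain through the carbonyl gives 8 carbons: the parent is octane.
A ketone (C=O on an internal carbon) is the principal characteristic group, giving the suffix -one.
The numbering direction is chosen so that numbering from this end puts the carbonyl group at C-2 rather than C-7.
This places the carbonyl at C-2; a chloro group at C-7; ethyl groups at C-4 and C-5.
Prefixes are listed alphabetically: chloro, ethyl.
Assembling the pieces gives 7-chloro-4,5-diethyloctan-2-one.

7-chloro-4,5-diethyloctan-2-one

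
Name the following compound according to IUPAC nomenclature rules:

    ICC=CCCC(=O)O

The longest carbon chain that includes the –COOH group and the multiple bond has 6 carbons, so the parent hydride is hexane.
The highest-priority functional group is a carboxylic acid (terminal –COOH), so the name ends in -oic acid.
There is one C=C double bond, indicated by the ending -ene.
The numbering direction is chosen so that the carboxylic acid carbon is C-1 by definition.
That gives the double bond between C-4 and C-5; an iodo group at C-6.
Assembling the pieces gives 6-iodohex-4-enoic acid.

6-iodohex-4-enoic acid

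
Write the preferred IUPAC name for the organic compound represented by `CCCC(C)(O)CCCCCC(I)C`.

10-iodo-4-methylundecan-4-ol

The longest chain bearing the –OH group is 11 carbons long (undecane).
An alcohol (–OH) is the principal characteristic group, giving the suffix -ol.
Number the chain so that numbering from this end puts the hydroxyl group at C-4 rather than C-8.
This places the hydroxyl at C-4; an iodo group at C-10; a methyl group at C-4.
Prefixes are listed alphabetically: iodo, methyl.
The name is 10-iodo-4-methylundecan-4-ol.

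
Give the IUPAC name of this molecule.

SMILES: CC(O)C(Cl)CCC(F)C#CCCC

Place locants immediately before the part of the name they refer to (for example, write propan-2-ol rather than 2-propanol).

The longest carbon chain that includes the –OH group and the multiple bond has 11 carbons, so the parent hydride is undecane.
The principal characteristic group is an alcohol (–OH), named with the suffix -ol.
The chain contains a C≡C triple bond, so the unsaturation ending is -yne.
Number the chain so that numbering from this end puts the hydroxyl group at C-2 rather than C-10.
With this numbering: the hydroxyl at C-2; the triple bond between C-7 and C-8; a chloro group at C-3; a fluoro group at C-6.
The substituents are ordered alphabetically, ignoring any di-/tri- multipliers.
Assembling the pieces gives 3-chloro-6-fluoroundec-7-yn-2-ol.

3-chloro-6-fluoroundec-7-yn-2-ol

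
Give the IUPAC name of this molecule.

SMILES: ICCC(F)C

The longest carbon chain is 4 atoms: the parent is butane.
Choose the numbering such that the substituent locant set {1,3} is lower than {2,4} at the first point of difference.
With this numbering: a fluoro group at C-3; an iodo group at C-1.
The substituents are ordered alphabetically, ignoring any di-/tri- multipliers.
Assembling the pieces gives 3-fluoro-1-iodobutane.

3-fluoro-1-iodobutane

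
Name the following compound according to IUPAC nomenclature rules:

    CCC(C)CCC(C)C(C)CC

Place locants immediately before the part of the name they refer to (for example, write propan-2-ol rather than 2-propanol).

3,4,7-trimethylnonane

The longest carbon chain is 9 atoms: the parent is nonane.
Number the chain so that the substituent locant set {3,4,7} is lower than {3,6,7} at the first point of difference.
With this numbering: methyl groups at C-3 and C-4 and C-7.
Putting it together: 3,4,7-trimethylnonane.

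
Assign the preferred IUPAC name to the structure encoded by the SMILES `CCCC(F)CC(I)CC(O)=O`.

5-fluoro-3-iodooctanoic acid

The longest chain bearing the –COOH group is 8 carbons long (octane).
A carboxylic acid (terminal –COOH) is the principal characteristic group, giving the suffix -oic acid.
The numbering direction is chosen so that the carboxylic acid carbon is C-1 by definition.
This places a fluoro group at C-5; an iodo group at C-3.
Substituent prefixes are cited in alphabetical order (multiplying prefixes like di-/tri- are ignored for ordering).
Putting it together: 5-fluoro-3-iodooctanoic acid.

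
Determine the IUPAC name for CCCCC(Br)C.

The longest carbon chain is 6 atoms: the parent is hexane.
The numbering direction is chosen so that the substituent locant set {2} is lower than {5} at the first point of difference.
This places a bromo group at C-2.
Assembling the pieces gives 2-bromohexane.

2-bromohexane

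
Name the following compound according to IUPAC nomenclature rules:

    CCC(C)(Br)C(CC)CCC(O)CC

7-bromo-6-ethyl-7-methylnonan-3-ol

The longest chain bearing the –OH group is 9 carbons long (nonane).
The principal characteristic group is an alcohol (–OH), named with the suffix -ol.
Choose the numbering such that numbering from this end puts the hydroxyl group at C-3 rather than C-7.
With this numbering: the hydroxyl at C-3; a bromo group at C-7; an ethyl group at C-6; a methyl group at C-7.
The substituents are ordered alphabetically, ignoring any di-/tri- multipliers.
Putting it together: 7-bromo-6-ethyl-7-methylnonan-3-ol.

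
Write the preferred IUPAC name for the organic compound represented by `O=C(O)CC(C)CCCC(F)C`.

7-fluoro-3-methyloctanoic acid

The longest carbon chain that includes the –COOH group has 8 carbons, so the parent hydride is octane.
The principal characteristic group is a carboxylic acid (terminal –COOH), named with the suffix -oic acid.
Number the chain so that the carboxylic acid carbon is C-1 by definition.
That gives a fluoro group at C-7; a methyl group at C-3.
Substituent prefixes are cited in alphabetical order (multiplying prefixes like di-/tri- are ignored for ordering).
Assembling the pieces gives 7-fluoro-3-methyloctanoic acid.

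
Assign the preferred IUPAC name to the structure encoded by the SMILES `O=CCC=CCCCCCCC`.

undec-3-enal

The longest chain bearing the –CHO group and the multiple bond is 11 carbons long (undecane).
An aldehyde (terminal –CHO) is the principal characteristic group, giving the suffix -al.
A C=C double bond in the chain gives the infix -ene-.
Number the chain so that the aldehyde carbon is C-1 by definition.
With this numbering: the double bond between C-3 and C-4.
Putting it together: undec-3-enal.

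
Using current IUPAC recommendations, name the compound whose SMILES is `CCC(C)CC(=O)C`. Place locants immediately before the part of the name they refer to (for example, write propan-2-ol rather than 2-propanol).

4-methylhexan-2-one

Counting along the main chain through the carbonyl gives 6 carbons: the parent is hexane.
The principal characteristic group is a ketone (C=O on an internal carbon), named with the suffix -one.
Number the chain so that numbering from this end puts the carbonyl group at C-2 rather than C-5.
This places the carbonyl at C-2; a methyl group at C-4.
Assembling the pieces gives 4-methylhexan-2-one.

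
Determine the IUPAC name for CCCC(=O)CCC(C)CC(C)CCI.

11-iodo-7,9-dimethylundecan-4-one

The longest carbon chain that includes the carbonyl has 11 carbons, so the parent hydride is undecane.
The highest-priority functional group is a ketone (C=O on an internal carbon), so the name ends in -one.
The numbering direction is chosen so that numbering from this end puts the carbonyl group at C-4 rather than C-8.
That gives the carbonyl at C-4; an iodo group at C-11; methyl groups at C-7 and C-9.
Substituent prefixes are cited in alphabetical order (multiplying prefixes like di-/tri- are ignored for ordering).
Putting it together: 11-iodo-7,9-dimethylundecan-4-one.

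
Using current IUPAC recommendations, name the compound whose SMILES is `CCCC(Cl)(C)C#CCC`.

5-chloro-5-methyloct-3-yne

The longest chain bearing the multiple bond is 8 carbons long (octane).
A C≡C triple bond in the chain gives the infix -yne-.
Number the chain so that numbering from this end puts the triple bond at C-3 rather than C-5.
With this numbering: the triple bond between C-3 and C-4; a chloro group at C-5; a methyl group at C-5.
The substituents are ordered alphabetically, ignoring any di-/tri- multipliers.
The name is 5-chloro-5-methyloct-3-yne.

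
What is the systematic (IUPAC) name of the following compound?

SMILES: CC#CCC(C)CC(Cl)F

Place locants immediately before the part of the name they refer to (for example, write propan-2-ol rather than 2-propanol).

7-chloro-7-fluoro-5-methylhept-2-yne

The longest carbon chain that includes the multiple bond has 7 carbons, so the parent hydride is heptane.
There is one C≡C triple bond, indicated by the ending -yne.
Choose the numbering such that numbering from this end puts the triple bond at C-2 rather than C-5.
That gives the triple bond between C-2 and C-3; a chloro group at C-7; a fluoro group at C-7; a methyl group at C-5.
The substituents are ordered alphabetically, ignoring any di-/tri- multipliers.
Putting it together: 7-chloro-7-fluoro-5-methylhept-2-yne.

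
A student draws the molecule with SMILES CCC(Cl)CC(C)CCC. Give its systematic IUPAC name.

3-chloro-5-methyloctane

The parent chain contains 8 carbons (octane).
Choose the numbering such that the substituent locant set {3,5} is lower than {4,6} at the first point of difference.
This places a chloro group at C-3; a methyl group at C-5.
Substituent prefixes are cited in alphabetical order (multiplying prefixes like di-/tri- are ignored for ordering).
Putting it together: 3-chloro-5-methyloctane.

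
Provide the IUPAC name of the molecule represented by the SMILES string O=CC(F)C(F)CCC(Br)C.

6-bromo-2,3-difluoroheptanal

The longest carbon chain that includes the –CHO group has 7 carbons, so the parent hydride is heptane.
The highest-priority functional group is an aldehyde (terminal –CHO), so the name ends in -al.
Number the chain so that the aldehyde carbon is C-1 by definition.
With this numbering: a bromo group at C-6; fluoro groups at C-2 and C-3.
Substituent prefixes are cited in alphabetical order (multiplying prefixes like di-/tri- are ignored for ordering).
Assembling the pieces gives 6-bromo-2,3-difluoroheptanal.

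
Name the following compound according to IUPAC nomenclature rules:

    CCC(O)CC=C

hex-5-en-3-ol

The longest chain bearing the –OH group and the multiple bond is 6 carbons long (hexane).
The highest-priority functional group is an alcohol (–OH), so the name ends in -ol.
A C=C double bond in the chain gives the infix -ene-.
Choose the numbering such that numbering from this end puts the hydroxyl group at C-3 rather than C-4.
That gives the hydroxyl at C-3; the double bond between C-5 and C-6.
Putting it together: hex-5-en-3-ol.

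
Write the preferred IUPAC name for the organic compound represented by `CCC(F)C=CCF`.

The longest chain bearing the multiple bond is 6 carbons long (hexane).
There is one C=C double bond, indicated by the ending -ene.
The numbering direction is chosen so that numbering from this end puts the double bond at C-2 rather than C-4.
That gives the double bond between C-2 and C-3; fluoro groups at C-1 and C-4.
Assembling the pieces gives 1,4-difluorohex-2-ene.

1,4-difluorohex-2-ene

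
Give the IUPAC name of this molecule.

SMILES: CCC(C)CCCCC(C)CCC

3,8-dimethylundecane

The longest carbon chain is 11 atoms: the parent is undecane.
The numbering direction is chosen so that the substituent locant set {3,8} is lower than {4,9} at the first point of difference.
That gives methyl groups at C-3 and C-8.
Assembling the pieces gives 3,8-dimethylundecane.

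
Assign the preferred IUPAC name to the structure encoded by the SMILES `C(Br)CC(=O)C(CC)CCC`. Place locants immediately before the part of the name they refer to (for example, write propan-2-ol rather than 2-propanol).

1-bromo-4-ethylheptan-3-one

The longest chain bearing the carbonyl is 7 carbons long (heptane).
The highest-priority functional group is a ketone (C=O on an internal carbon), so the name ends in -one.
The numbering direction is chosen so that numbering from this end puts the carbonyl group at C-3 rather than C-5.
That gives the carbonyl at C-3; a bromo group at C-1; an ethyl group at C-4.
Substituent prefixes are cited in alphabetical order (multiplying prefixes like di-/tri- are ignored for ordering).
Putting it together: 1-bromo-4-ethylheptan-3-one.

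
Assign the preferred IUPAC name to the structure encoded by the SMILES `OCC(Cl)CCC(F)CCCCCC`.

2-chloro-5-fluoroundecan-1-ol

Counting along the main chain through the –OH group gives 11 carbons: the parent is undecane.
The principal characteristic group is an alcohol (–OH), named with the suffix -ol.
Choose the numbering such that numbering from this end puts the hydroxyl group at C-1 rather than C-11.
That gives the hydroxyl at C-1; a chloro group at C-2; a fluoro group at C-5.
Substituent prefixes are cited in alphabetical order (multiplying prefixes like di-/tri- are ignored for ordering).
Putting it together: 2-chloro-5-fluoroundecan-1-ol.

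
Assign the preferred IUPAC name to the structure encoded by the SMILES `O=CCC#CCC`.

hex-3-ynal

The longest carbon chain that includes the –CHO group and the multiple bond has 6 carbons, so the parent hydride is hexane.
The principal characteristic group is an aldehyde (terminal –CHO), named with the suffix -al.
There is one C≡C triple bond, indicated by the ending -yne.
Number the chain so that the aldehyde carbon is C-1 by definition.
With this numbering: the triple bond between C-3 and C-4.
The name is hex-3-ynal.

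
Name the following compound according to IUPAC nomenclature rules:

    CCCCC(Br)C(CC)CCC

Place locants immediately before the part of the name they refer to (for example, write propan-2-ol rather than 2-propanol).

The longest continuous carbon chain has 9 atoms, so the parent hydride is nonane.
Choose the numbering such that the substituent locant set {4,5} is lower than {5,6} at the first point of difference.
This places a bromo group at C-5; an ethyl group at C-4.
The substituents are ordered alphabetically, ignoring any di-/tri- multipliers.
Putting it together: 5-bromo-4-ethylnonane.

5-bromo-4-ethylnonane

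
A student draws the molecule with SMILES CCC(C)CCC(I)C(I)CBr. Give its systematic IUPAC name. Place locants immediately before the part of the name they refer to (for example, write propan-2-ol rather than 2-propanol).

1-bromo-2,3-diiodo-6-methyloctane

The longest continuous carbon chain has 8 atoms, so the parent hydride is octane.
Choose the numbering such that the substituent locant set {1,2,3,6} is lower than {3,6,7,8} at the first point of difference.
That gives a bromo group at C-1; iodo groups at C-2 and C-3; a methyl group at C-6.
Substituent prefixes are cited in alphabetical order (multiplying prefixes like di-/tri- are ignored for ordering).
Putting it together: 1-bromo-2,3-diiodo-6-methyloctane.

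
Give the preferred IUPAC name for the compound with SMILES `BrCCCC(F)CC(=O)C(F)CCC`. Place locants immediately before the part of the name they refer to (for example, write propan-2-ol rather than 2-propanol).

The longest carbon chain that includes the carbonyl has 10 carbons, so the parent hydride is decane.
The principal characteristic group is a ketone (C=O on an internal carbon), named with the suffix -one.
Number the chain so that numbering from this end puts the carbonyl group at C-5 rather than C-6.
This places the carbonyl at C-5; a bromo group at C-10; fluoro groups at C-4 and C-7.
Substituent prefixes are cited in alphabetical order (multiplying prefixes like di-/tri- are ignored for ordering).
The name is 10-bromo-4,7-difluorodecan-5-one.

10-bromo-4,7-difluorodecan-5-one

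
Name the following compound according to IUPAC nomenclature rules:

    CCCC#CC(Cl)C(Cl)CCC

6,7-dichlorodec-4-yne

The longest carbon chain that includes the multiple bond has 10 carbons, so the parent hydride is decane.
The chain contains a C≡C triple bond, so the unsaturation ending is -yne.
Choose the numbering such that numbering from this end puts the triple bond at C-4 rather than C-6.
This places the triple bond between C-4 and C-5; chloro groups at C-6 and C-7.
Putting it together: 6,7-dichlorodec-4-yne.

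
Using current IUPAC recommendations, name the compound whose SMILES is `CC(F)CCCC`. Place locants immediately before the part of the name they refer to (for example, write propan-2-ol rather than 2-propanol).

The longest continuous carbon chain has 6 atoms, so the parent hydride is hexane.
The numbering direction is chosen so that the substituent locant set {2} is lower than {5} at the first point of difference.
That gives a fluoro group at C-2.
Putting it together: 2-fluorohexane.

2-fluorohexane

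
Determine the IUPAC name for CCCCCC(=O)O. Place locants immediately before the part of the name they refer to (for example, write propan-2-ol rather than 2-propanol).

The longest chain bearing the –COOH group is 6 carbons long (hexane).
A carboxylic acid (terminal –COOH) is the principal characteristic group, giving the suffix -oic acid.
Number the chain so that the carboxylic acid carbon is C-1 by definition.
The name is hexanoic acid.

hexanoic acid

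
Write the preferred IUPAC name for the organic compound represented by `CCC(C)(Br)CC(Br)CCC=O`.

4,6-dibromo-6-methyloctanal

The longest carbon chain that includes the –CHO group has 8 carbons, so the parent hydride is octane.
The principal characteristic group is an aldehyde (terminal –CHO), named with the suffix -al.
Number the chain so that the aldehyde carbon is C-1 by definition.
This places bromo groups at C-4 and C-6; a methyl group at C-6.
The substituents are ordered alphabetically, ignoring any di-/tri- multipliers.
Assembling the pieces gives 4,6-dibromo-6-methyloctanal.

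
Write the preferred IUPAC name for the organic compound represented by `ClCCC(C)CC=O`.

The longest carbon chain that includes the –CHO group has 5 carbons, so the parent hydride is pentane.
The highest-priority functional group is an aldehyde (terminal –CHO), so the name ends in -al.
Choose the numbering such that the aldehyde carbon is C-1 by definition.
This places a chloro group at C-5; a methyl group at C-3.
The substituents are ordered alphabetically, ignoring any di-/tri- multipliers.
The name is 5-chloro-3-methylpentanal.

5-chloro-3-methylpentanal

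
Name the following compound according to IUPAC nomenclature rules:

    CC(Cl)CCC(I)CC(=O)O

The longest chain bearing the –COOH group is 7 carbons long (heptane).
A carboxylic acid (terminal –COOH) is the principal characteristic group, giving the suffix -oic acid.
Choose the numbering such that the carboxylic acid carbon is C-1 by definition.
That gives a chloro group at C-6; an iodo group at C-3.
The substituents are ordered alphabetically, ignoring any di-/tri- multipliers.
The name is 6-chloro-3-iodoheptanoic acid.

6-chloro-3-iodoheptanoic acid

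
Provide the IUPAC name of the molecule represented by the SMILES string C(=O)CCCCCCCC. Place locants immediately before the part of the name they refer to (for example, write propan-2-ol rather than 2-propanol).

nonanal

The longest carbon chain that includes the –CHO group has 9 carbons, so the parent hydride is nonane.
The highest-priority functional group is an aldehyde (terminal –CHO), so the name ends in -al.
The numbering direction is chosen so that the aldehyde carbon is C-1 by definition.
Putting it together: nonanal.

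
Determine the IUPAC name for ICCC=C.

4-iodobut-1-ene

The longest chain bearing the multiple bond is 4 carbons long (butane).
The chain contains a C=C double bond, so the unsaturation ending is -ene.
The numbering direction is chosen so that numbering from this end puts the double bond at C-1 rather than C-3.
This places the double bond between C-1 and C-2; an iodo group at C-4.
Assembling the pieces gives 4-iodobut-1-ene.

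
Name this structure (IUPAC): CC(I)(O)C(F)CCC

3-fluoro-2-iodohexan-2-ol

Counting along the main chain through the –OH group gives 6 carbons: the parent is hexane.
An alcohol (–OH) is the principal characteristic group, giving the suffix -ol.
The numbering direction is chosen so that numbering from this end puts the hydroxyl group at C-2 rather than C-5.
This places the hydroxyl at C-2; a fluoro group at C-3; an iodo group at C-2.
Prefixes are listed alphabetically: fluoro, iodo.
Assembling the pieces gives 3-fluoro-2-iodohexan-2-ol.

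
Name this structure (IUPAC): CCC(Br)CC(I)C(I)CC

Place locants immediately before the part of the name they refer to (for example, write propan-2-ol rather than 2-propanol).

The longest carbon chain is 8 atoms: the parent is octane.
Number the chain so that the substituent locant set {3,4,6} is lower than {3,5,6} at the first point of difference.
With this numbering: a bromo group at C-6; iodo groups at C-3 and C-4.
Substituent prefixes are cited in alphabetical order (multiplying prefixes like di-/tri- are ignored for ordering).
Assembling the pieces gives 6-bromo-3,4-diiodooctane.

6-bromo-3,4-diiodooctane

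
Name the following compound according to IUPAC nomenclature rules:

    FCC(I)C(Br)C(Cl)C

3-bromo-4-chloro-1-fluoro-2-iodopentane

The parent chain contains 5 carbons (pentane).
Choose the numbering such that the substituent locant set {1,2,3,4} is lower than {2,3,4,5} at the first point of difference.
This places a bromo group at C-3; a chloro group at C-4; a fluoro group at C-1; an iodo group at C-2.
The substituents are ordered alphabetically, ignoring any di-/tri- multipliers.
Assembling the pieces gives 3-bromo-4-chloro-1-fluoro-2-iodopentane.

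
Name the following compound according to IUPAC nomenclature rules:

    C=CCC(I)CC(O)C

Counting along the main chain through the –OH group and the multiple bond gives 7 carbons: the parent is heptane.
The principal characteristic group is an alcohol (–OH), named with the suffix -ol.
A C=C double bond in the chain gives the infix -ene-.
Choose the numbering such that numbering from this end puts the hydroxyl group at C-2 rather than C-6.
This places the hydroxyl at C-2; the double bond between C-6 and C-7; an iodo group at C-4.
Assembling the pieces gives 4-iodohept-6-en-2-ol.

4-iodohept-6-en-2-ol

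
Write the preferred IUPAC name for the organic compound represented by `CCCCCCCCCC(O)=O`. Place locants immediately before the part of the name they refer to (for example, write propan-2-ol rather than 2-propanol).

The longest carbon chain that includes the –COOH group has 10 carbons, so the parent hydride is decane.
The principal characteristic group is a carboxylic acid (terminal –COOH), named with the suffix -oic acid.
The numbering direction is chosen so that the carboxylic acid carbon is C-1 by definition.
Putting it together: decanoic acid.

decanoic acid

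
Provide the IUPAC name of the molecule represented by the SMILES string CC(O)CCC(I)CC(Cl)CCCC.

Counting along the main chain through the –OH group gives 11 carbons: the parent is undecane.
An alcohol (–OH) is the principal characteristic group, giving the suffix -ol.
Number the chain so that numbering from this end puts the hydroxyl group at C-2 rather than C-10.
This places the hydroxyl at C-2; a chloro group at C-7; an iodo group at C-5.
Prefixes are listed alphabetically: chloro, iodo.
Assembling the pieces gives 7-chloro-5-iodoundecan-2-ol.

7-chloro-5-iodoundecan-2-ol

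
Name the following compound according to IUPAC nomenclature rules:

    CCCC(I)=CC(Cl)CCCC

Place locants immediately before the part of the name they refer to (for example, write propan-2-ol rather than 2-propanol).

6-chloro-4-iododec-4-ene

The longest carbon chain that includes the multiple bond has 10 carbons, so the parent hydride is decane.
A C=C double bond in the chain gives the infix -ene-.
Number the chain so that numbering from this end puts the double bond at C-4 rather than C-6.
That gives the double bond between C-4 and C-5; a chloro group at C-6; an iodo group at C-4.
The substituents are ordered alphabetically, ignoring any di-/tri- multipliers.
The name is 6-chloro-4-iododec-4-ene.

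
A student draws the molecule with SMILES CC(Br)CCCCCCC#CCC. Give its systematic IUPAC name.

11-bromododec-3-yne

Counting along the main chain through the multiple bond gives 12 carbons: the parent is dodecane.
The chain contains a C≡C triple bond, so the unsaturation ending is -yne.
Number the chain so that numbering from this end puts the triple bond at C-3 rather than C-9.
This places the triple bond between C-3 and C-4; a bromo group at C-11.
Putting it together: 11-bromododec-3-yne.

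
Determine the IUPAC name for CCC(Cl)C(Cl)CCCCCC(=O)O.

Counting along the main chain through the –COOH group gives 10 carbons: the parent is decane.
A carboxylic acid (terminal –COOH) is the principal characteristic group, giving the suffix -oic acid.
Choose the numbering such that the carboxylic acid carbon is C-1 by definition.
That gives chloro groups at C-7 and C-8.
Assembling the pieces gives 7,8-dichlorodecanoic acid.

7,8-dichlorodecanoic acid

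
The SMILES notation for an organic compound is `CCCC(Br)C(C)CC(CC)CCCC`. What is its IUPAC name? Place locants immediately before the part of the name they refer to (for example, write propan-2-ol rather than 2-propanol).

The longest continuous carbon chain has 11 atoms, so the parent hydride is undecane.
Choose the numbering such that the substituent locant set {4,5,7} is lower than {5,7,8} at the first point of difference.
That gives a bromo group at C-4; an ethyl group at C-7; a methyl group at C-5.
Substituent prefixes are cited in alphabetical order (multiplying prefixes like di-/tri- are ignored for ordering).
Putting it together: 4-bromo-7-ethyl-5-methylundecane.

4-bromo-7-ethyl-5-methylundecane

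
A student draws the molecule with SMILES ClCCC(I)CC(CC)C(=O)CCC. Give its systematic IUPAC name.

9-chloro-5-ethyl-7-iodononan-4-one

Counting along the main chain through the carbonyl gives 9 carbons: the parent is nonane.
The highest-priority functional group is a ketone (C=O on an internal carbon), so the name ends in -one.
Number the chain so that numbering from this end puts the carbonyl group at C-4 rather than C-6.
With this numbering: the carbonyl at C-4; a chloro group at C-9; an ethyl group at C-5; an iodo group at C-7.
The substituents are ordered alphabetically, ignoring any di-/tri- multipliers.
The name is 9-chloro-5-ethyl-7-iodononan-4-one.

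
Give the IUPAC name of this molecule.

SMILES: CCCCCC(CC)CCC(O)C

5-ethyldecan-2-ol

Counting along the main chain through the –OH group gives 10 carbons: the parent is decane.
The highest-priority functional group is an alcohol (–OH), so the name ends in -ol.
The numbering direction is chosen so that numbering from this end puts the hydroxyl group at C-2 rather than C-9.
This places the hydroxyl at C-2; an ethyl group at C-5.
The name is 5-ethyldecan-2-ol.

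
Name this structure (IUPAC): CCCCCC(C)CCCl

The longest continuous carbon chain has 8 atoms, so the parent hydride is octane.
Choose the numbering such that the substituent locant set {1,3} is lower than {6,8} at the first point of difference.
With this numbering: a chloro group at C-1; a methyl group at C-3.
Substituent prefixes are cited in alphabetical order (multiplying prefixes like di-/tri- are ignored for ordering).
Putting it together: 1-chloro-3-methyloctane.

1-chloro-3-methyloctane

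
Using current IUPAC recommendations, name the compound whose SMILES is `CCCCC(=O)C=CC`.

Counting along the main chain through the carbonyl and the multiple bond gives 8 carbons: the parent is octane.
A ketone (C=O on an internal carbon) is the principal characteristic group, giving the suffix -one.
There is one C=C double bond, indicated by the ending -ene.
The numbering direction is chosen so that numbering from this end puts the carbonyl group at C-4 rather than C-5.
With this numbering: the carbonyl at C-4; the double bond between C-2 and C-3.
The name is oct-2-en-4-one.

oct-2-en-4-one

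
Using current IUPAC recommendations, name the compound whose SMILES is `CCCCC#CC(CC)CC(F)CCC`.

7-ethyl-9-fluorododec-5-yne

Counting along the main chain through the multiple bond gives 12 carbons: the parent is dodecane.
There is one C≡C triple bond, indicated by the ending -yne.
Number the chain so that numbering from this end puts the triple bond at C-5 rather than C-7.
This places the triple bond between C-5 and C-6; an ethyl group at C-7; a fluoro group at C-9.
Substituent prefixes are cited in alphabetical order (multiplying prefixes like di-/tri- are ignored for ordering).
The name is 7-ethyl-9-fluorododec-5-yne.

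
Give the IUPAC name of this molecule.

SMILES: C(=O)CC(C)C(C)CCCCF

8-fluoro-3,4-dimethyloctanal

The longest carbon chain that includes the –CHO group has 8 carbons, so the parent hydride is octane.
An aldehyde (terminal –CHO) is the principal characteristic group, giving the suffix -al.
Number the chain so that the aldehyde carbon is C-1 by definition.
That gives a fluoro group at C-8; methyl groups at C-3 and C-4.
The substituents are ordered alphabetically, ignoring any di-/tri- multipliers.
Putting it together: 8-fluoro-3,4-dimethyloctanal.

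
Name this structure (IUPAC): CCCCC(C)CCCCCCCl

1-chloro-7-methylundecane

The parent chain contains 11 carbons (undecane).
The numbering direction is chosen so that the substituent locant set {1,7} is lower than {5,11} at the first point of difference.
With this numbering: a chloro group at C-1; a methyl group at C-7.
The substituents are ordered alphabetically, ignoring any di-/tri- multipliers.
The name is 1-chloro-7-methylundecane.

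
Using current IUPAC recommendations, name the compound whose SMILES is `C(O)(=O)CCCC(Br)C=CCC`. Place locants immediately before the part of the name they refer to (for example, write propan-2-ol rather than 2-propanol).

5-bromonon-6-enoic acid

Counting along the main chain through the –COOH group and the multiple bond gives 9 carbons: the parent is nonane.
The principal characteristic group is a carboxylic acid (terminal –COOH), named with the suffix -oic acid.
A C=C double bond in the chain gives the infix -ene-.
The numbering direction is chosen so that the carboxylic acid carbon is C-1 by definition.
With this numbering: the double bond between C-6 and C-7; a bromo group at C-5.
Putting it together: 5-bromonon-6-enoic acid.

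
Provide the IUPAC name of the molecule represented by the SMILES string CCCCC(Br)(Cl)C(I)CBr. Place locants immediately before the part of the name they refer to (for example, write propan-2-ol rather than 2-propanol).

The longest carbon chain is 7 atoms: the parent is heptane.
Choose the numbering such that the substituent locant set {1,2,3,3} is lower than {5,5,6,7} at the first point of difference.
This places bromo groups at C-1 and C-3; a chloro group at C-3; an iodo group at C-2.
Prefixes are listed alphabetically: bromo, chloro, iodo.
Assembling the pieces gives 1,3-dibromo-3-chloro-2-iodoheptane.

1,3-dibromo-3-chloro-2-iodoheptane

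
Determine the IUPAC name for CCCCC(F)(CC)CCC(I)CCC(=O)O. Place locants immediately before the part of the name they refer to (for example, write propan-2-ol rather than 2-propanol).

7-ethyl-7-fluoro-4-iodoundecanoic acid

The longest chain bearing the –COOH group is 11 carbons long (undecane).
A carboxylic acid (terminal –COOH) is the principal characteristic group, giving the suffix -oic acid.
The numbering direction is chosen so that the carboxylic acid carbon is C-1 by definition.
With this numbering: an ethyl group at C-7; a fluoro group at C-7; an iodo group at C-4.
Substituent prefixes are cited in alphabetical order (multiplying prefixes like di-/tri- are ignored for ordering).
Putting it together: 7-ethyl-7-fluoro-4-iodoundecanoic acid.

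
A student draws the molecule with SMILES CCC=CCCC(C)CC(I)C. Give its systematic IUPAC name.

9-iodo-7-methyldec-3-ene

The longest chain bearing the multiple bond is 10 carbons long (decane).
The chain contains a C=C double bond, so the unsaturation ending is -ene.
Number the chain so that numbering from this end puts the double bond at C-3 rather than C-7.
With this numbering: the double bond between C-3 and C-4; an iodo group at C-9; a methyl group at C-7.
Prefixes are listed alphabetically: iodo, methyl.
Putting it together: 9-iodo-7-methyldec-3-ene.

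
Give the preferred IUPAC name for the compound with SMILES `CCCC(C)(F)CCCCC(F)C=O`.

2,7-difluoro-7-methyldecanal

Counting along the main chain through the –CHO group gives 10 carbons: the parent is decane.
The principal characteristic group is an aldehyde (terminal –CHO), named with the suffix -al.
Number the chain so that the aldehyde carbon is C-1 by definition.
This places fluoro groups at C-2 and C-7; a methyl group at C-7.
Prefixes are listed alphabetically: fluoro, methyl.
Assembling the pieces gives 2,7-difluoro-7-methyldecanal.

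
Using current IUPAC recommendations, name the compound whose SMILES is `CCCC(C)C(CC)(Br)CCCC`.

The longest carbon chain is 9 atoms: the parent is nonane.
Number the chain so that the substituent locant set {4,5,5} is lower than {5,5,6} at the first point of difference.
This places a bromo group at C-5; an ethyl group at C-5; a methyl group at C-4.
The substituents are ordered alphabetically, ignoring any di-/tri- multipliers.
Assembling the pieces gives 5-bromo-5-ethyl-4-methylnonane.

5-bromo-5-ethyl-4-methylnonane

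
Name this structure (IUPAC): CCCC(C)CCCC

The longest continuous carbon chain has 8 atoms, so the parent hydride is octane.
Number the chain so that the substituent locant set {4} is lower than {5} at the first point of difference.
With this numbering: a methyl group at C-4.
The name is 4-methyloctane.

4-methyloctane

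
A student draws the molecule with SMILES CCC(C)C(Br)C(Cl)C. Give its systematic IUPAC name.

3-bromo-2-chloro-4-methylhexane

The longest continuous carbon chain has 6 atoms, so the parent hydride is hexane.
Number the chain so that the substituent locant set {2,3,4} is lower than {3,4,5} at the first point of difference.
That gives a bromo group at C-3; a chloro group at C-2; a methyl group at C-4.
Prefixes are listed alphabetically: bromo, chloro, methyl.
Assembling the pieces gives 3-bromo-2-chloro-4-methylhexane.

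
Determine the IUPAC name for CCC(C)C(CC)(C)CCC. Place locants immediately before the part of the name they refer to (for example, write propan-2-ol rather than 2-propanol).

4-ethyl-3,4-dimethylheptane

The parent chain contains 7 carbons (heptane).
Choose the numbering such that the substituent locant set {3,4,4} is lower than {4,4,5} at the first point of difference.
This places an ethyl group at C-4; methyl groups at C-3 and C-4.
Prefixes are listed alphabetically: ethyl, methyl.
Putting it together: 4-ethyl-3,4-dimethylheptane.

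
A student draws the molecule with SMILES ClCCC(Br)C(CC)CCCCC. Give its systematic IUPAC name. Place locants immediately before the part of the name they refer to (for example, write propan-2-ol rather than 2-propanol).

The longest carbon chain is 9 atoms: the parent is nonane.
Choose the numbering such that the substituent locant set {1,3,4} is lower than {6,7,9} at the first point of difference.
That gives a bromo group at C-3; a chloro group at C-1; an ethyl group at C-4.
Prefixes are listed alphabetically: bromo, chloro, ethyl.
Assembling the pieces gives 3-bromo-1-chloro-4-ethylnonane.

3-bromo-1-chloro-4-ethylnonane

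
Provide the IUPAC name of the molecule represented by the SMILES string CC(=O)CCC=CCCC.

The longest carbon chain that includes the carbonyl and the multiple bond has 9 carbons, so the parent hydride is nonane.
The highest-priority functional group is a ketone (C=O on an internal carbon), so the name ends in -one.
There is one C=C double bond, indicated by the ending -ene.
The numbering direction is chosen so that numbering from this end puts the carbonyl group at C-2 rather than C-8.
With this numbering: the carbonyl at C-2; the double bond between C-5 and C-6.
Assembling the pieces gives non-5-en-2-one.

non-5-en-2-one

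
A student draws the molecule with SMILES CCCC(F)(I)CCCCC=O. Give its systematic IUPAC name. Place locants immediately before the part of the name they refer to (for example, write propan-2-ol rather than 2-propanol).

6-fluoro-6-iodononanal

The longest chain bearing the –CHO group is 9 carbons long (nonane).
An aldehyde (terminal –CHO) is the principal characteristic group, giving the suffix -al.
The numbering direction is chosen so that the aldehyde carbon is C-1 by definition.
That gives a fluoro group at C-6; an iodo group at C-6.
Substituent prefixes are cited in alphabetical order (multiplying prefixes like di-/tri- are ignored for ordering).
The name is 6-fluoro-6-iodononanal.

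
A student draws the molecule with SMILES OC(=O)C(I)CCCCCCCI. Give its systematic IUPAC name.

Counting along the main chain through the –COOH group gives 9 carbons: the parent is nonane.
The principal characteristic group is a carboxylic acid (terminal –COOH), named with the suffix -oic acid.
Choose the numbering such that the carboxylic acid carbon is C-1 by definition.
With this numbering: iodo groups at C-2 and C-9.
Putting it together: 2,9-diiodononanoic acid.

2,9-diiodononanoic acid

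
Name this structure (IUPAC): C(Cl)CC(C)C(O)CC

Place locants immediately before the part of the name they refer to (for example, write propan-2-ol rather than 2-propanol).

6-chloro-4-methylhexan-3-ol

Counting along the main chain through the –OH group gives 6 carbons: the parent is hexane.
An alcohol (–OH) is the principal characteristic group, giving the suffix -ol.
Choose the numbering such that numbering from this end puts the hydroxyl group at C-3 rather than C-4.
This places the hydroxyl at C-3; a chloro group at C-6; a methyl group at C-4.
The substituents are ordered alphabetically, ignoring any di-/tri- multipliers.
Assembling the pieces gives 6-chloro-4-methylhexan-3-ol.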